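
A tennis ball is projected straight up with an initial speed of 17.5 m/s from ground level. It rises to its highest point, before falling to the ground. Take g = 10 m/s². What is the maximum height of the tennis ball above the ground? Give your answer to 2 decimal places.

Phase 1 (rising): v₀ = 17.5 m/s, a = -10 m/s².
v = v₀ + at → t = (0 − 17.5) / -10 = 1.75 s
v² = v₀² + 2aΔx → Δx = (0² − 17.5²)/(2·-10) = 15.3 m
Maximum height = 15.3 m

15.31 m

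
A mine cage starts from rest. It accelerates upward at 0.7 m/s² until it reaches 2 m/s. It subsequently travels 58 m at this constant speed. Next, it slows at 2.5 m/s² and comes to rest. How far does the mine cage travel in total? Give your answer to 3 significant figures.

Phase 1 (accelerating): v₀ = 0 m/s, a = 0.7 m/s².
v = v₀ + at → t = (2 − 0) / 0.7 = 2.86 s
v² = v₀² + 2aΔx → Δx = (2² − 0²)/(2·0.7) = 2.86 m

Phase 2 (constant speed): v₀ = 2.00 m/s, a = 0 m/s².
Constant speed: t = d/v = 58/2.00 = 29.0 s

Phase 3 (decelerating): v₀ = 2.00 m/s, a = -2.5 m/s².
v = v₀ + at → t = (0 − 2.00) / -2.5 = 0.800 s
v² = v₀² + 2aΔx → Δx = (0² − 2.00²)/(2·-2.5) = 0.800 m
Total distance = 2.86 + 58.0 + 0.800 = 61.7 m

61.7 m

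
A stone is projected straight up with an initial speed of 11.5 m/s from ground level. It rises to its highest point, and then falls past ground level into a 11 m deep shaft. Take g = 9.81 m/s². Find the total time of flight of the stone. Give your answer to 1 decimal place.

Phase 1 (rising): v₀ = 11.5 m/s, a = -9.81 m/s².
v = v₀ + at → t = (0 − 11.5) / -9.81 = 1.17 s
v² = v₀² + 2aΔx → Δx = (0² − 11.5²)/(2·-9.81) = 6.74 m

Phase 2 (falling): v₀ = 0 m/s, a = -9.81 m/s².
Falls 17.7 m from rest: t = √(2·17.7/9.81) = 1.90 s; v = g·t = 18.7 m/s.
Total time = 1.17 + 1.90 = 3.07 s

3.1 s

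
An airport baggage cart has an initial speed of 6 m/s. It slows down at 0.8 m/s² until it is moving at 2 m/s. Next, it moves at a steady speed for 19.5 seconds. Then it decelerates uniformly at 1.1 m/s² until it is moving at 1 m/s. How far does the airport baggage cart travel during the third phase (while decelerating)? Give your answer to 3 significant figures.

Phase 1 (decelerating): v₀ = 6.00 m/s, a = -0.8 m/s².
v = v₀ + at → t = (2 − 6.00) / -0.8 = 5.00 s
v² = v₀² + 2aΔx → Δx = (2² − 6.00²)/(2·-0.8) = 20.0 m

Phase 2 (constant speed): v₀ = 2.00 m/s, a = 0 m/s².
v = v₀ + at = 2.00 + (0)(19.5) = 2.00 m/s
Δx = v₀t + ½at² = 2.00·19.5 + 0.5·0·19.5² = 39.0 m

Phase 3 (decelerating): v₀ = 2.00 m/s, a = -1.1 m/s².
v = v₀ + at → t = (1 − 2.00) / -1.1 = 0.909 s
v² = v₀² + 2aΔx → Δx = (1² − 2.00²)/(2·-1.1) = 1.36 m
Distance in phase 3 = 1.36 m

1.36 m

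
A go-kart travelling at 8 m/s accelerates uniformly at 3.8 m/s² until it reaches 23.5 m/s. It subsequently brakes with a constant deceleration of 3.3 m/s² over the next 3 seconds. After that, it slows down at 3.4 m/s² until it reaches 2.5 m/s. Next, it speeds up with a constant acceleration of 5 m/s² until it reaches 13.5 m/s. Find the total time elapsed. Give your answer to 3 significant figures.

12.5 s

Phase 1 (accelerating): v₀ = 8.00 m/s, a = 3.8 m/s².
v = v₀ + at → t = (23.5 − 8.00) / 3.8 = 4.08 s
v² = v₀² + 2aΔx → Δx = (23.5² − 8.00²)/(2·3.8) = 64.2 m

Phase 2 (decelerating): v₀ = 23.5 m/s, a = -3.3 m/s².
v = v₀ + at = 23.5 + (-3.3)(3) = 13.6 m/s
Δx = v₀t + ½at² = 23.5·3 + 0.5·-3.3·3² = 55.7 m

Phase 3 (decelerating): v₀ = 13.6 m/s, a = -3.4 m/s².
v = v₀ + at → t = (2.5 − 13.6) / -3.4 = 3.26 s
v² = v₀² + 2aΔx → Δx = (2.5² − 13.6²)/(2·-3.4) = 26.3 m

Phase 4 (accelerating): v₀ = 2.50 m/s, a = 5 m/s².
v = v₀ + at → t = (13.5 − 2.50) / 5 = 2.20 s
v² = v₀² + 2aΔx → Δx = (13.5² − 2.50²)/(2·5) = 17.6 m
Total time = 4.08 + 3.00 + 3.26 + 2.20 = 12.5 s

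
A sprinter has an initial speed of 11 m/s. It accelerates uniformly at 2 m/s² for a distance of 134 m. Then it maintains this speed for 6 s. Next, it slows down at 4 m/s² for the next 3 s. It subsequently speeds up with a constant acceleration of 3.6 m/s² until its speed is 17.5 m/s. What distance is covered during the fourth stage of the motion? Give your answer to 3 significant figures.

16.7 m

Phase 1 (accelerating): v₀ = 11.0 m/s, a = 2 m/s².
v² = v₀² + 2aΔx = 11.0² + 2·2·134 = 657 → v = 25.6 m/s
t = (v − v₀)/a = (25.6 − 11.0)/2 = 7.32 s

Phase 2 (constant speed): v₀ = 25.6 m/s, a = 0 m/s².
v = v₀ + at = 25.6 + (0)(6) = 25.6 m/s
Δx = v₀t + ½at² = 25.6·6 + 0.5·0·6² = 154 m

Phase 3 (decelerating): v₀ = 25.6 m/s, a = -4 m/s².
v = v₀ + at = 25.6 + (-4)(3) = 13.6 m/s
Δx = v₀t + ½at² = 25.6·3 + 0.5·-4·3² = 58.9 m

Phase 4 (accelerating): v₀ = 13.6 m/s, a = 3.6 m/s².
v = v₀ + at → t = (17.5 − 13.6) / 3.6 = 1.07 s
v² = v₀² + 2aΔx → Δx = (17.5² − 13.6²)/(2·3.6) = 16.7 m
Distance in phase 4 = 16.7 m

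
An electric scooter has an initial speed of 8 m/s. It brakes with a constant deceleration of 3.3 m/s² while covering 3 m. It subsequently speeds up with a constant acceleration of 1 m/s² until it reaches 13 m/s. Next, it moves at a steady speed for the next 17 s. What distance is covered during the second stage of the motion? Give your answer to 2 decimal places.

62.40 m

Phase 1 (decelerating): v₀ = 8.00 m/s, a = -3.3 m/s².
v² = v₀² + 2aΔx = 8.00² + 2·-3.3·3 = 44.2 → v = 6.65 m/s
t = (v − v₀)/a = (6.65 − 8.00)/-3.3 = 0.410 s

Phase 2 (accelerating): v₀ = 6.65 m/s, a = 1 m/s².
v = v₀ + at → t = (13 − 6.65) / 1 = 6.35 s
v² = v₀² + 2aΔx → Δx = (13² − 6.65²)/(2·1) = 62.4 m
Distance in phase 2 = 62.4 m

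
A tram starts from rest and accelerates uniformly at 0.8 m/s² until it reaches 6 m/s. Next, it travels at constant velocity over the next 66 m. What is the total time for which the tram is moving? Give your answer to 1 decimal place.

Phase 1 (accelerating): v₀ = 0 m/s, a = 0.8 m/s².
v = v₀ + at → t = (6 − 0) / 0.8 = 7.50 s
v² = v₀² + 2aΔx → Δx = (6² − 0²)/(2·0.8) = 22.5 m

Phase 2 (constant speed): v₀ = 6.00 m/s, a = 0 m/s².
Constant speed: t = d/v = 66/6.00 = 11.0 s
Total time = 7.50 + 11.0 = 18.5 s

18.5 s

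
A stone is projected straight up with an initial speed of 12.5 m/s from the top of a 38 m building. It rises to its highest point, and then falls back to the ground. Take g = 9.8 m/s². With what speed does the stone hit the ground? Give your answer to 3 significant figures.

30.0 m/s

Phase 1 (rising): v₀ = 12.5 m/s, a = -9.8 m/s².
v = v₀ + at → t = (0 − 12.5) / -9.8 = 1.28 s
v² = v₀² + 2aΔx → Δx = (0² − 12.5²)/(2·-9.8) = 7.97 m

Phase 2 (falling): v₀ = 0 m/s, a = -9.8 m/s².
Falls 46.0 m from rest: t = √(2·46.0/9.8) = 3.06 s; v = g·t = 30.0 m/s.
Final speed = 30.0 m/s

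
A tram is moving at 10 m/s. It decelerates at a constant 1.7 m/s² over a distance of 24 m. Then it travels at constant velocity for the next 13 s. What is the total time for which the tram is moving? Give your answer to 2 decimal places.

16.36 s

Phase 1 (decelerating): v₀ = 10.0 m/s, a = -1.7 m/s².
v² = v₀² + 2aΔx = 10.0² + 2·-1.7·24 = 18.4 → v = 4.29 m/s
t = (v − v₀)/a = (4.29 − 10.0)/-1.7 = 3.36 s

Phase 2 (constant speed): v₀ = 4.29 m/s, a = 0 m/s².
v = v₀ + at = 4.29 + (0)(13) = 4.29 m/s
Δx = v₀t + ½at² = 4.29·13 + 0.5·0·13² = 55.8 m
Total time = 3.36 + 13.0 = 16.4 s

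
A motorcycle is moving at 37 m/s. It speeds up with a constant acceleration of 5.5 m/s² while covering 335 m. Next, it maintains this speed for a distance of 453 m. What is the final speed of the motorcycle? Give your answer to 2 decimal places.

Phase 1 (accelerating): v₀ = 37.0 m/s, a = 5.5 m/s².
v² = v₀² + 2aΔx = 37.0² + 2·5.5·335 = 5050 → v = 71.1 m/s
t = (v − v₀)/a = (71.1 − 37.0)/5.5 = 6.20 s

Phase 2 (constant speed): v₀ = 71.1 m/s, a = 0 m/s².
Constant speed: t = d/v = 453/71.1 = 6.37 s
Final speed = 71.1 m/s

71.09 m/s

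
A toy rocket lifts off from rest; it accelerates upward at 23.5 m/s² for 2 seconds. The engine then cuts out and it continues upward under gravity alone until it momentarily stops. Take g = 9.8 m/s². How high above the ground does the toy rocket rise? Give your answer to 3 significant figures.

160 m

Phase 1 (powered ascent): v₀ = 0 m/s, a = 23.5 m/s².
v = v₀ + at = 0 + (23.5)(2) = 47.0 m/s
Δx = v₀t + ½at² = 0·2 + 0.5·23.5·2² = 47.0 m

Phase 2 (coasting upward): v₀ = 47.0 m/s, a = -9.8 m/s².
v = v₀ + at → t = (0 − 47.0) / -9.8 = 4.80 s
v² = v₀² + 2aΔx → Δx = (0² − 47.0²)/(2·-9.8) = 113 m
Maximum height = 47.0 + 113 = 160 m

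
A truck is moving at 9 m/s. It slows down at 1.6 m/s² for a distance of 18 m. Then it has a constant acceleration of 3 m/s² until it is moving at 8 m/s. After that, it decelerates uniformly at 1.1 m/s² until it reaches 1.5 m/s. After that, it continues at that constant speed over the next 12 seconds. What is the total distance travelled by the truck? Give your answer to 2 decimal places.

Phase 1 (decelerating): v₀ = 9.00 m/s, a = -1.6 m/s².
v² = v₀² + 2aΔx = 9.00² + 2·-1.6·18 = 23.4 → v = 4.84 m/s
t = (v − v₀)/a = (4.84 − 9.00)/-1.6 = 2.60 s

Phase 2 (accelerating): v₀ = 4.84 m/s, a = 3 m/s².
v = v₀ + at → t = (8 − 4.84) / 3 = 1.05 s
v² = v₀² + 2aΔx → Δx = (8² − 4.84²)/(2·3) = 6.77 m

Phase 3 (decelerating): v₀ = 8.00 m/s, a = -1.1 m/s².
v = v₀ + at → t = (1.5 − 8.00) / -1.1 = 5.91 s
v² = v₀² + 2aΔx → Δx = (1.5² − 8.00²)/(2·-1.1) = 28.1 m

Phase 4 (constant speed): v₀ = 1.50 m/s, a = 0 m/s².
v = v₀ + at = 1.50 + (0)(12) = 1.50 m/s
Δx = v₀t + ½at² = 1.50·12 + 0.5·0·12² = 18.0 m
Total distance = 18.0 + 6.77 + 28.1 + 18.0 = 70.8 m

70.83 m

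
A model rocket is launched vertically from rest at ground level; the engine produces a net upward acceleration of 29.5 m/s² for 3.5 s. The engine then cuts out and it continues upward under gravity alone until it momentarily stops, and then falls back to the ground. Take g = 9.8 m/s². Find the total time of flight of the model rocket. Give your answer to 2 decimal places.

Phase 1 (powered ascent): v₀ = 0 m/s, a = 29.5 m/s².
v = v₀ + at = 0 + (29.5)(3.5) = 103 m/s
Δx = v₀t + ½at² = 0·3.5 + 0.5·29.5·3.5² = 181 m

Phase 2 (coasting upward): v₀ = 103 m/s, a = -9.8 m/s².
v = v₀ + at → t = (0 − 103) / -9.8 = 10.5 s
v² = v₀² + 2aΔx → Δx = (0² − 103²)/(2·-9.8) = 544 m

Phase 3 (free fall): v₀ = 0 m/s, a = -9.8 m/s².
Falls 725 m from rest: t = √(2·725/9.8) = 12.2 s; v = g·t = 119 m/s.
Total time = 3.50 + 10.5 + 12.2 = 26.2 s

26.20 s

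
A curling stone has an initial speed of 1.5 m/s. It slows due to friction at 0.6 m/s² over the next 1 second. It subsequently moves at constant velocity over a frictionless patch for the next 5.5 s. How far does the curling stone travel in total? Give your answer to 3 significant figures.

6.15 m

Phase 1 (decelerating): v₀ = 1.50 m/s, a = -0.6 m/s².
v = v₀ + at = 1.50 + (-0.6)(1) = 0.900 m/s
Δx = v₀t + ½at² = 1.50·1 + 0.5·-0.6·1² = 1.20 m

Phase 2 (constant speed): v₀ = 0.900 m/s, a = 0 m/s².
v = v₀ + at = 0.900 + (0)(5.5) = 0.900 m/s
Δx = v₀t + ½at² = 0.900·5.5 + 0.5·0·5.5² = 4.95 m
Total distance = 1.20 + 4.95 = 6.15 m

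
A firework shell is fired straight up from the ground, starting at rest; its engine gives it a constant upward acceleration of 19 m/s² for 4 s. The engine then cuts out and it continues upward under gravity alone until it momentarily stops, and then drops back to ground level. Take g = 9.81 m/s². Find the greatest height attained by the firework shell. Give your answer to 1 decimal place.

Phase 1 (powered ascent): v₀ = 0 m/s, a = 19 m/s².
v = v₀ + at = 0 + (19)(4) = 76.0 m/s
Δx = v₀t + ½at² = 0·4 + 0.5·19·4² = 152 m

Phase 2 (coasting upward): v₀ = 76.0 m/s, a = -9.81 m/s².
v = v₀ + at → t = (0 − 76.0) / -9.81 = 7.75 s
v² = v₀² + 2aΔx → Δx = (0² − 76.0²)/(2·-9.81) = 294 m
Maximum height = 152 + 294 = 446 m

446.4 m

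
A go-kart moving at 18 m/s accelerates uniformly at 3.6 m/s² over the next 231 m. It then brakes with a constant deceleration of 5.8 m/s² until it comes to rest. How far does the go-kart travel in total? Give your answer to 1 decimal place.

Phase 1 (accelerating): v₀ = 18.0 m/s, a = 3.6 m/s².
v² = v₀² + 2aΔx = 18.0² + 2·3.6·231 = 1990 → v = 44.6 m/s
t = (v − v₀)/a = (44.6 − 18.0)/3.6 = 7.38 s

Phase 2 (decelerating): v₀ = 44.6 m/s, a = -5.8 m/s².
v = v₀ + at → t = (0 − 44.6) / -5.8 = 7.69 s
v² = v₀² + 2aΔx → Δx = (0² − 44.6²)/(2·-5.8) = 171 m
Total distance = 231 + 171 = 402 m

402.3 m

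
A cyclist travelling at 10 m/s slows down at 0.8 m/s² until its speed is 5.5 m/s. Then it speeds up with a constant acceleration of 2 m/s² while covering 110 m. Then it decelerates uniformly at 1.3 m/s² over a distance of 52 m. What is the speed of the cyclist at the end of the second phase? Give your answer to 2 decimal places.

Phase 1 (decelerating): v₀ = 10.0 m/s, a = -0.8 m/s².
v = v₀ + at → t = (5.5 − 10.0) / -0.8 = 5.62 s
v² = v₀² + 2aΔx → Δx = (5.5² − 10.0²)/(2·-0.8) = 43.6 m

Phase 2 (accelerating): v₀ = 5.50 m/s, a = 2 m/s².
v² = v₀² + 2aΔx = 5.50² + 2·2·110 = 470 → v = 21.7 m/s
t = (v − v₀)/a = (21.7 − 5.50)/2 = 8.09 s
Speed at end of phase 2 = 21.7 m/s

21.69 m/s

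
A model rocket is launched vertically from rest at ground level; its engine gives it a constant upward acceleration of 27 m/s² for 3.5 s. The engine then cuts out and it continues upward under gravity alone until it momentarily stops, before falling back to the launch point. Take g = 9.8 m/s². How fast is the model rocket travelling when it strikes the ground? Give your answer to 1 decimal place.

110.3 m/s

Phase 1 (powered ascent): v₀ = 0 m/s, a = 27 m/s².
v = v₀ + at = 0 + (27)(3.5) = 94.5 m/s
Δx = v₀t + ½at² = 0·3.5 + 0.5·27·3.5² = 165 m

Phase 2 (coasting upward): v₀ = 94.5 m/s, a = -9.8 m/s².
v = v₀ + at → t = (0 − 94.5) / -9.8 = 9.64 s
v² = v₀² + 2aΔx → Δx = (0² − 94.5²)/(2·-9.8) = 456 m

Phase 3 (free fall): v₀ = 0 m/s, a = -9.8 m/s².
Falls 621 m from rest: t = √(2·621/9.8) = 11.3 s; v = g·t = 110 m/s.
Impact speed = 110 m/s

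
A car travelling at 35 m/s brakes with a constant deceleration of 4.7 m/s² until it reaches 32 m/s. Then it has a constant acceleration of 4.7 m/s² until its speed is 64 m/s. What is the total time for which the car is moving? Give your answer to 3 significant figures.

Phase 1 (decelerating): v₀ = 35.0 m/s, a = -4.7 m/s².
v = v₀ + at → t = (32 − 35.0) / -4.7 = 0.638 s
v² = v₀² + 2aΔx → Δx = (32² − 35.0²)/(2·-4.7) = 21.4 m

Phase 2 (accelerating): v₀ = 32.0 m/s, a = 4.7 m/s².
v = v₀ + at → t = (64 − 32.0) / 4.7 = 6.81 s
v² = v₀² + 2aΔx → Δx = (64² − 32.0²)/(2·4.7) = 327 m
Total time = 0.638 + 6.81 = 7.45 s

7.45 s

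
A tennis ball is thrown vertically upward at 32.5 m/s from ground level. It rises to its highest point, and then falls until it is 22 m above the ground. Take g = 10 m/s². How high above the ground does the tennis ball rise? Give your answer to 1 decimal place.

Phase 1 (rising): v₀ = 32.5 m/s, a = -10 m/s².
v = v₀ + at → t = (0 − 32.5) / -10 = 3.25 s
v² = v₀² + 2aΔx → Δx = (0² − 32.5²)/(2·-10) = 52.8 m
Maximum height = 52.8 m

52.8 m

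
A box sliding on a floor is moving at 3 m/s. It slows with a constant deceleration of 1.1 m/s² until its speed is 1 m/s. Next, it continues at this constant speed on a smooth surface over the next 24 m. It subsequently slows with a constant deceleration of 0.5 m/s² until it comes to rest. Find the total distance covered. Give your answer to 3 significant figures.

Phase 1 (decelerating): v₀ = 3.00 m/s, a = -1.1 m/s².
v = v₀ + at → t = (1 − 3.00) / -1.1 = 1.82 s
v² = v₀² + 2aΔx → Δx = (1² − 3.00²)/(2·-1.1) = 3.64 m

Phase 2 (constant speed): v₀ = 1.00 m/s, a = 0 m/s².
Constant speed: t = d/v = 24/1.00 = 24.0 s

Phase 3 (decelerating): v₀ = 1.00 m/s, a = -0.5 m/s².
v = v₀ + at → t = (0 − 1.00) / -0.5 = 2.00 s
v² = v₀² + 2aΔx → Δx = (0² − 1.00²)/(2·-0.5) = 1.00 m
Total distance = 3.64 + 24.0 + 1.00 = 28.6 m

28.6 m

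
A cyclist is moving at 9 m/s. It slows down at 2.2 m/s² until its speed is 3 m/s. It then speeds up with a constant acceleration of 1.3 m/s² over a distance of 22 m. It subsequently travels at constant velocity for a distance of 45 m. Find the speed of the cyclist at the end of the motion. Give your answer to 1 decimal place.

Phase 1 (decelerating): v₀ = 9.00 m/s, a = -2.2 m/s².
v = v₀ + at → t = (3 − 9.00) / -2.2 = 2.73 s
v² = v₀² + 2aΔx → Δx = (3² − 9.00²)/(2·-2.2) = 16.4 m

Phase 2 (accelerating): v₀ = 3.00 m/s, a = 1.3 m/s².
v² = v₀² + 2aΔx = 3.00² + 2·1.3·22 = 66.2 → v = 8.14 m/s
t = (v − v₀)/a = (8.14 − 3.00)/1.3 = 3.95 s

Phase 3 (constant speed): v₀ = 8.14 m/s, a = 0 m/s².
Constant speed: t = d/v = 45/8.14 = 5.53 s
Final speed = 8.14 m/s

8.1 m/s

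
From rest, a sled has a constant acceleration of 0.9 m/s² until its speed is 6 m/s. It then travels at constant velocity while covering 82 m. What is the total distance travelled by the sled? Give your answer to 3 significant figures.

Phase 1 (accelerating): v₀ = 0 m/s, a = 0.9 m/s².
v = v₀ + at → t = (6 − 0) / 0.9 = 6.67 s
v² = v₀² + 2aΔx → Δx = (6² − 0²)/(2·0.9) = 20.0 m

Phase 2 (constant speed): v₀ = 6.00 m/s, a = 0 m/s².
Constant speed: t = d/v = 82/6.00 = 13.7 s
Total distance = 20.0 + 82.0 = 102 m

102 m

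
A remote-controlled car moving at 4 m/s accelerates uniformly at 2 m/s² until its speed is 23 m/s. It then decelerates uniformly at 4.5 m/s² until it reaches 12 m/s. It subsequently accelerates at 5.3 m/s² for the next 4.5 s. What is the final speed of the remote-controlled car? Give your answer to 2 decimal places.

Phase 1 (accelerating): v₀ = 4.00 m/s, a = 2 m/s².
v = v₀ + at → t = (23 − 4.00) / 2 = 9.50 s
v² = v₀² + 2aΔx → Δx = (23² − 4.00²)/(2·2) = 128 m

Phase 2 (decelerating): v₀ = 23.0 m/s, a = -4.5 m/s².
v = v₀ + at → t = (12 − 23.0) / -4.5 = 2.44 s
v² = v₀² + 2aΔx → Δx = (12² − 23.0²)/(2·-4.5) = 42.8 m

Phase 3 (accelerating): v₀ = 12.0 m/s, a = 5.3 m/s².
v = v₀ + at = 12.0 + (5.3)(4.5) = 35.8 m/s
Δx = v₀t + ½at² = 12.0·4.5 + 0.5·5.3·4.5² = 108 m
Final speed = 35.8 m/s

35.85 m/s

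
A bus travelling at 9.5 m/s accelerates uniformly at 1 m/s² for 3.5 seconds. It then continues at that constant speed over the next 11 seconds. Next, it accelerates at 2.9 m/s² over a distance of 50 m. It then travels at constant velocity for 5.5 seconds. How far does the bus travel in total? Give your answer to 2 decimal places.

350.21 m

Phase 1 (accelerating): v₀ = 9.50 m/s, a = 1 m/s².
v = v₀ + at = 9.50 + (1)(3.5) = 13.0 m/s
Δx = v₀t + ½at² = 9.50·3.5 + 0.5·1·3.5² = 39.4 m

Phase 2 (constant speed): v₀ = 13.0 m/s, a = 0 m/s².
v = v₀ + at = 13.0 + (0)(11) = 13.0 m/s
Δx = v₀t + ½at² = 13.0·11 + 0.5·0·11² = 143 m

Phase 3 (accelerating): v₀ = 13.0 m/s, a = 2.9 m/s².
v² = v₀² + 2aΔx = 13.0² + 2·2.9·50 = 459 → v = 21.4 m/s
t = (v − v₀)/a = (21.4 − 13.0)/2.9 = 2.90 s

Phase 4 (constant speed): v₀ = 21.4 m/s, a = 0 m/s².
v = v₀ + at = 21.4 + (0)(5.5) = 21.4 m/s
Δx = v₀t + ½at² = 21.4·5.5 + 0.5·0·5.5² = 118 m
Total distance = 39.4 + 143 + 50.0 + 118 = 350 m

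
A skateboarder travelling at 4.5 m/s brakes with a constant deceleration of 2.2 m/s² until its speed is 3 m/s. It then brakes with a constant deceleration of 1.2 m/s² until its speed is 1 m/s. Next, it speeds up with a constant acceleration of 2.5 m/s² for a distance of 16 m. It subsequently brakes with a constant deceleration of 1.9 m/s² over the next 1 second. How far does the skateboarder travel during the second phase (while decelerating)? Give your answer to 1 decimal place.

Phase 1 (decelerating): v₀ = 4.50 m/s, a = -2.2 m/s².
v = v₀ + at → t = (3 − 4.50) / -2.2 = 0.682 s
v² = v₀² + 2aΔx → Δx = (3² − 4.50²)/(2·-2.2) = 2.56 m

Phase 2 (decelerating): v₀ = 3.00 m/s, a = -1.2 m/s².
v = v₀ + at → t = (1 − 3.00) / -1.2 = 1.67 s
v² = v₀² + 2aΔx → Δx = (1² − 3.00²)/(2·-1.2) = 3.33 m
Distance in phase 2 = 3.33 m

3.3 m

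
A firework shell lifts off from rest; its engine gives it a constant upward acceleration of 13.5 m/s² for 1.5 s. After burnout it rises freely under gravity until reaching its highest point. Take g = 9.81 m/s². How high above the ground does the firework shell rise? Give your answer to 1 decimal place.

Phase 1 (powered ascent): v₀ = 0 m/s, a = 13.5 m/s².
v = v₀ + at = 0 + (13.5)(1.5) = 20.2 m/s
Δx = v₀t + ½at² = 0·1.5 + 0.5·13.5·1.5² = 15.2 m

Phase 2 (coasting upward): v₀ = 20.2 m/s, a = -9.81 m/s².
v = v₀ + at → t = (0 − 20.2) / -9.81 = 2.06 s
v² = v₀² + 2aΔx → Δx = (0² − 20.2²)/(2·-9.81) = 20.9 m
Maximum height = 15.2 + 20.9 = 36.1 m

36.1 m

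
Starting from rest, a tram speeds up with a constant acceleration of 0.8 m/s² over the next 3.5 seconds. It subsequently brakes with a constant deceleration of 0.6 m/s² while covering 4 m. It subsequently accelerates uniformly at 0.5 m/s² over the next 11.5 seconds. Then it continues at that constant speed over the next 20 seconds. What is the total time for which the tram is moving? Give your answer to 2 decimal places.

36.76 s

Phase 1 (accelerating): v₀ = 0 m/s, a = 0.8 m/s².
v = v₀ + at = 0 + (0.8)(3.5) = 2.80 m/s
Δx = v₀t + ½at² = 0·3.5 + 0.5·0.8·3.5² = 4.90 m

Phase 2 (decelerating): v₀ = 2.80 m/s, a = -0.6 m/s².
v² = v₀² + 2aΔx = 2.80² + 2·-0.6·4 = 3.04 → v = 1.74 m/s
t = (v − v₀)/a = (1.74 − 2.80)/-0.6 = 1.76 s

Phase 3 (accelerating): v₀ = 1.74 m/s, a = 0.5 m/s².
v = v₀ + at = 1.74 + (0.5)(11.5) = 7.49 m/s
Δx = v₀t + ½at² = 1.74·11.5 + 0.5·0.5·11.5² = 53.1 m

Phase 4 (constant speed): v₀ = 7.49 m/s, a = 0 m/s².
v = v₀ + at = 7.49 + (0)(20) = 7.49 m/s
Δx = v₀t + ½at² = 7.49·20 + 0.5·0·20² = 150 m
Total time = 3.50 + 1.76 + 11.5 + 20.0 = 36.8 s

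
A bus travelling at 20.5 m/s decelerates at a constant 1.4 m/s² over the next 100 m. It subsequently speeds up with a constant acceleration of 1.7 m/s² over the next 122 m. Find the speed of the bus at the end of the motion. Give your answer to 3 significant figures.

23.6 m/s

Phase 1 (decelerating): v₀ = 20.5 m/s, a = -1.4 m/s².
v² = v₀² + 2aΔx = 20.5² + 2·-1.4·100 = 140 → v = 11.8 m/s
t = (v − v₀)/a = (11.8 − 20.5)/-1.4 = 6.18 s

Phase 2 (accelerating): v₀ = 11.8 m/s, a = 1.7 m/s².
v² = v₀² + 2aΔx = 11.8² + 2·1.7·122 = 555 → v = 23.6 m/s
t = (v − v₀)/a = (23.6 − 11.8)/1.7 = 6.89 s
Final speed = 23.6 m/s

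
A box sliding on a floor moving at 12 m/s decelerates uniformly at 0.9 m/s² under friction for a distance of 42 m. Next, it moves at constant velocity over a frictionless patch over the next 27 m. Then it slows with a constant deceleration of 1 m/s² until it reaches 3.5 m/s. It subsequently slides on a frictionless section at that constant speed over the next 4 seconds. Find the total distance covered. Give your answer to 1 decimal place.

111.1 m

Phase 1 (decelerating): v₀ = 12.0 m/s, a = -0.9 m/s².
v² = v₀² + 2aΔx = 12.0² + 2·-0.9·42 = 68.4 → v = 8.27 m/s
t = (v − v₀)/a = (8.27 − 12.0)/-0.9 = 4.14 s

Phase 2 (constant speed): v₀ = 8.27 m/s, a = 0 m/s².
Constant speed: t = d/v = 27/8.27 = 3.26 s

Phase 3 (decelerating): v₀ = 8.27 m/s, a = -1 m/s².
v = v₀ + at → t = (3.5 − 8.27) / -1 = 4.77 s
v² = v₀² + 2aΔx → Δx = (3.5² − 8.27²)/(2·-1) = 28.1 m

Phase 4 (constant speed): v₀ = 3.50 m/s, a = 0 m/s².
v = v₀ + at = 3.50 + (0)(4) = 3.50 m/s
Δx = v₀t + ½at² = 3.50·4 + 0.5·0·4² = 14.0 m
Total distance = 42.0 + 27.0 + 28.1 + 14.0 = 111 m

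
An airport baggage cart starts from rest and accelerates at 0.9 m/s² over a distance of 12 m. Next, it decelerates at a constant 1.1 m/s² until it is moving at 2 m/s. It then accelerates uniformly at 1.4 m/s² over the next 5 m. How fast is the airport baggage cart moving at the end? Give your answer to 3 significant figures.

Phase 1 (accelerating): v₀ = 0 m/s, a = 0.9 m/s².
v² = v₀² + 2aΔx = 0² + 2·0.9·12 = 21.6 → v = 4.65 m/s
t = (v − v₀)/a = (4.65 − 0)/0.9 = 5.16 s

Phase 2 (decelerating): v₀ = 4.65 m/s, a = -1.1 m/s².
v = v₀ + at → t = (2 − 4.65) / -1.1 = 2.41 s
v² = v₀² + 2aΔx → Δx = (2² − 4.65²)/(2·-1.1) = 8.00 m

Phase 3 (accelerating): v₀ = 2.00 m/s, a = 1.4 m/s².
v² = v₀² + 2aΔx = 2.00² + 2·1.4·5 = 18.0 → v = 4.24 m/s
t = (v − v₀)/a = (4.24 − 2.00)/1.4 = 1.60 s
Final speed = 4.24 m/s

4.24 m/s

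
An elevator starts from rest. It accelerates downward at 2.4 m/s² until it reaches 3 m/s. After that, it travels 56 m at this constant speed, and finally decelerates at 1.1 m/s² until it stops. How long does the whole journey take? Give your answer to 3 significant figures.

22.6 s

Phase 1 (accelerating): v₀ = 0 m/s, a = 2.4 m/s².
v = v₀ + at → t = (3 − 0) / 2.4 = 1.25 s
v² = v₀² + 2aΔx → Δx = (3² − 0²)/(2·2.4) = 1.88 m

Phase 2 (constant speed): v₀ = 3.00 m/s, a = 0 m/s².
Constant speed: t = d/v = 56/3.00 = 18.7 s

Phase 3 (decelerating): v₀ = 3.00 m/s, a = -1.1 m/s².
v = v₀ + at → t = (0 − 3.00) / -1.1 = 2.73 s
v² = v₀² + 2aΔx → Δx = (0² − 3.00²)/(2·-1.1) = 4.09 m
Total time = 1.25 + 18.7 + 2.73 = 22.6 s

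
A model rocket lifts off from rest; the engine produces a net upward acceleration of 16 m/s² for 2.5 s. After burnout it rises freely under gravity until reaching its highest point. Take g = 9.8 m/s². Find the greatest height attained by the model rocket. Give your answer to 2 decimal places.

131.63 m

Phase 1 (powered ascent): v₀ = 0 m/s, a = 16 m/s².
v = v₀ + at = 0 + (16)(2.5) = 40.0 m/s
Δx = v₀t + ½at² = 0·2.5 + 0.5·16·2.5² = 50.0 m

Phase 2 (coasting upward): v₀ = 40.0 m/s, a = -9.8 m/s².
v = v₀ + at → t = (0 − 40.0) / -9.8 = 4.08 s
v² = v₀² + 2aΔx → Δx = (0² − 40.0²)/(2·-9.8) = 81.6 m
Maximum height = 50.0 + 81.6 = 132 m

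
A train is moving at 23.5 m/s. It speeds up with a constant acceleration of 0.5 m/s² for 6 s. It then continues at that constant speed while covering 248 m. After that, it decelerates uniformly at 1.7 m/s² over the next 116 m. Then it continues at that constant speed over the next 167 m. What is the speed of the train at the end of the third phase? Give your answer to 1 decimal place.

17.5 m/s

Phase 1 (accelerating): v₀ = 23.5 m/s, a = 0.5 m/s².
v = v₀ + at = 23.5 + (0.5)(6) = 26.5 m/s
Δx = v₀t + ½at² = 23.5·6 + 0.5·0.5·6² = 150 m

Phase 2 (constant speed): v₀ = 26.5 m/s, a = 0 m/s².
Constant speed: t = d/v = 248/26.5 = 9.36 s

Phase 3 (decelerating): v₀ = 26.5 m/s, a = -1.7 m/s².
v² = v₀² + 2aΔx = 26.5² + 2·-1.7·116 = 308 → v = 17.5 m/s
t = (v − v₀)/a = (17.5 − 26.5)/-1.7 = 5.27 s
Speed at end of phase 3 = 17.5 m/s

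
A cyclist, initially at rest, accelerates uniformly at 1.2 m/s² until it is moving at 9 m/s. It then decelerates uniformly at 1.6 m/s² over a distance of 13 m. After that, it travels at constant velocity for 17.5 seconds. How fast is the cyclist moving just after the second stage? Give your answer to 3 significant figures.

6.28 m/s

Phase 1 (accelerating): v₀ = 0 m/s, a = 1.2 m/s².
v = v₀ + at → t = (9 − 0) / 1.2 = 7.50 s
v² = v₀² + 2aΔx → Δx = (9² − 0²)/(2·1.2) = 33.8 m

Phase 2 (decelerating): v₀ = 9.00 m/s, a = -1.6 m/s².
v² = v₀² + 2aΔx = 9.00² + 2·-1.6·13 = 39.4 → v = 6.28 m/s
t = (v − v₀)/a = (6.28 − 9.00)/-1.6 = 1.70 s
Speed at end of phase 2 = 6.28 m/s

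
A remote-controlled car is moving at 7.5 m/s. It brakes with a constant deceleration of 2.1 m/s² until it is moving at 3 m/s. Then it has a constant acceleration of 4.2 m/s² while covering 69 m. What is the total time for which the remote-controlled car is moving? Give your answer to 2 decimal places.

Phase 1 (decelerating): v₀ = 7.50 m/s, a = -2.1 m/s².
v = v₀ + at → t = (3 − 7.50) / -2.1 = 2.14 s
v² = v₀² + 2aΔx → Δx = (3² − 7.50²)/(2·-2.1) = 11.2 m

Phase 2 (accelerating): v₀ = 3.00 m/s, a = 4.2 m/s².
v² = v₀² + 2aΔx = 3.00² + 2·4.2·69 = 589 → v = 24.3 m/s
t = (v − v₀)/a = (24.3 − 3.00)/4.2 = 5.06 s
Total time = 2.14 + 5.06 = 7.21 s

7.21 s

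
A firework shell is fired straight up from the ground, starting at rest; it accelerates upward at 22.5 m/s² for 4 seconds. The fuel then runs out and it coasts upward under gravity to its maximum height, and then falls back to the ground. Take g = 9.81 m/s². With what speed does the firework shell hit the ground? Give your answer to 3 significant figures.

108 m/s

Phase 1 (powered ascent): v₀ = 0 m/s, a = 22.5 m/s².
v = v₀ + at = 0 + (22.5)(4) = 90.0 m/s
Δx = v₀t + ½at² = 0·4 + 0.5·22.5·4² = 180 m

Phase 2 (coasting upward): v₀ = 90.0 m/s, a = -9.81 m/s².
v = v₀ + at → t = (0 − 90.0) / -9.81 = 9.17 s
v² = v₀² + 2aΔx → Δx = (0² − 90.0²)/(2·-9.81) = 413 m

Phase 3 (free fall): v₀ = 0 m/s, a = -9.81 m/s².
Falls 593 m from rest: t = √(2·593/9.81) = 11.0 s; v = g·t = 108 m/s.
Impact speed = 108 m/s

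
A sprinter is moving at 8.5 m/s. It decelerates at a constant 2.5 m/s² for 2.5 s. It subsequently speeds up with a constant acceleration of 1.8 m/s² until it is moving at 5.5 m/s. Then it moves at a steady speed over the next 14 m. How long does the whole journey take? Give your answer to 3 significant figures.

6.85 s

Phase 1 (decelerating): v₀ = 8.50 m/s, a = -2.5 m/s².
v = v₀ + at = 8.50 + (-2.5)(2.5) = 2.25 m/s
Δx = v₀t + ½at² = 8.50·2.5 + 0.5·-2.5·2.5² = 13.4 m

Phase 2 (accelerating): v₀ = 2.25 m/s, a = 1.8 m/s².
v = v₀ + at → t = (5.5 − 2.25) / 1.8 = 1.81 s
v² = v₀² + 2aΔx → Δx = (5.5² − 2.25²)/(2·1.8) = 7.00 m

Phase 3 (constant speed): v₀ = 5.50 m/s, a = 0 m/s².
Constant speed: t = d/v = 14/5.50 = 2.55 s
Total time = 2.50 + 1.81 + 2.55 = 6.85 s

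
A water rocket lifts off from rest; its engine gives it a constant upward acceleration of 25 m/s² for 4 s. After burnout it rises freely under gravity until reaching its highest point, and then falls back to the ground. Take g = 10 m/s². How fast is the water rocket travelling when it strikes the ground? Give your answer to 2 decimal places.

Phase 1 (powered ascent): v₀ = 0 m/s, a = 25 m/s².
v = v₀ + at = 0 + (25)(4) = 100 m/s
Δx = v₀t + ½at² = 0·4 + 0.5·25·4² = 200 m

Phase 2 (coasting upward): v₀ = 100 m/s, a = -10 m/s².
v = v₀ + at → t = (0 − 100) / -10 = 10.0 s
v² = v₀² + 2aΔx → Δx = (0² − 100²)/(2·-10) = 500 m

Phase 3 (free fall): v₀ = 0 m/s, a = -10 m/s².
Falls 700 m from rest: t = √(2·700/10) = 11.8 s; v = g·t = 118 m/s.
Impact speed = 118 m/s

118.32 m/s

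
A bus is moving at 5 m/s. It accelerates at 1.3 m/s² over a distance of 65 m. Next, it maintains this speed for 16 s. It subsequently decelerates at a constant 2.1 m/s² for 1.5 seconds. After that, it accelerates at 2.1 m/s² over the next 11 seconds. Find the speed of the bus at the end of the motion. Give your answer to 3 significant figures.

33.9 m/s

Phase 1 (accelerating): v₀ = 5.00 m/s, a = 1.3 m/s².
v² = v₀² + 2aΔx = 5.00² + 2·1.3·65 = 194 → v = 13.9 m/s
t = (v − v₀)/a = (13.9 − 5.00)/1.3 = 6.87 s

Phase 2 (constant speed): v₀ = 13.9 m/s, a = 0 m/s².
v = v₀ + at = 13.9 + (0)(16) = 13.9 m/s
Δx = v₀t + ½at² = 13.9·16 + 0.5·0·16² = 223 m

Phase 3 (decelerating): v₀ = 13.9 m/s, a = -2.1 m/s².
v = v₀ + at = 13.9 + (-2.1)(1.5) = 10.8 m/s
Δx = v₀t + ½at² = 13.9·1.5 + 0.5·-2.1·1.5² = 18.5 m

Phase 4 (accelerating): v₀ = 10.8 m/s, a = 2.1 m/s².
v = v₀ + at = 10.8 + (2.1)(11) = 33.9 m/s
Δx = v₀t + ½at² = 10.8·11 + 0.5·2.1·11² = 246 m
Final speed = 33.9 m/s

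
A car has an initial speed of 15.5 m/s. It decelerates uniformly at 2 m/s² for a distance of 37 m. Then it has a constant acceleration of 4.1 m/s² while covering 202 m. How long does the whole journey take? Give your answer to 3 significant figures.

10.8 s

Phase 1 (decelerating): v₀ = 15.5 m/s, a = -2 m/s².
v² = v₀² + 2aΔx = 15.5² + 2·-2·37 = 92.2 → v = 9.60 m/s
t = (v − v₀)/a = (9.60 − 15.5)/-2 = 2.95 s

Phase 2 (accelerating): v₀ = 9.60 m/s, a = 4.1 m/s².
v² = v₀² + 2aΔx = 9.60² + 2·4.1·202 = 1750 → v = 41.8 m/s
t = (v − v₀)/a = (41.8 − 9.60)/4.1 = 7.86 s
Total time = 2.95 + 7.86 = 10.8 s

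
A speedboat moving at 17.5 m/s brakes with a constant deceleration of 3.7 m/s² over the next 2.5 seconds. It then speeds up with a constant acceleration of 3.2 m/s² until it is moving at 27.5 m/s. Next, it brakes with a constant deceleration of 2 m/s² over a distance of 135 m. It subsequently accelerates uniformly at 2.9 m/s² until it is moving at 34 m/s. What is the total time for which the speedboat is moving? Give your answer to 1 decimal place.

21.6 s

Phase 1 (decelerating): v₀ = 17.5 m/s, a = -3.7 m/s².
v = v₀ + at = 17.5 + (-3.7)(2.5) = 8.25 m/s
Δx = v₀t + ½at² = 17.5·2.5 + 0.5·-3.7·2.5² = 32.2 m

Phase 2 (accelerating): v₀ = 8.25 m/s, a = 3.2 m/s².
v = v₀ + at → t = (27.5 − 8.25) / 3.2 = 6.02 s
v² = v₀² + 2aΔx → Δx = (27.5² − 8.25²)/(2·3.2) = 108 m

Phase 3 (decelerating): v₀ = 27.5 m/s, a = -2 m/s².
v² = v₀² + 2aΔx = 27.5² + 2·-2·135 = 216 → v = 14.7 m/s
t = (v − v₀)/a = (14.7 − 27.5)/-2 = 6.40 s

Phase 4 (accelerating): v₀ = 14.7 m/s, a = 2.9 m/s².
v = v₀ + at → t = (34 − 14.7) / 2.9 = 6.65 s
v² = v₀² + 2aΔx → Δx = (34² − 14.7²)/(2·2.9) = 162 m
Total time = 2.50 + 6.02 + 6.40 + 6.65 = 21.6 s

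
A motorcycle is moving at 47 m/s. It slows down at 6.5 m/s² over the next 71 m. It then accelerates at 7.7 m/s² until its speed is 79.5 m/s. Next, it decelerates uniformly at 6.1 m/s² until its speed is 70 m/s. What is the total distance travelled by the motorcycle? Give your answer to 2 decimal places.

514.31 m

Phase 1 (decelerating): v₀ = 47.0 m/s, a = -6.5 m/s².
v² = v₀² + 2aΔx = 47.0² + 2·-6.5·71 = 1290 → v = 35.9 m/s
t = (v − v₀)/a = (35.9 − 47.0)/-6.5 = 1.71 s

Phase 2 (accelerating): v₀ = 35.9 m/s, a = 7.7 m/s².
v = v₀ + at → t = (79.5 − 35.9) / 7.7 = 5.67 s
v² = v₀² + 2aΔx → Δx = (79.5² − 35.9²)/(2·7.7) = 327 m

Phase 3 (decelerating): v₀ = 79.5 m/s, a = -6.1 m/s².
v = v₀ + at → t = (70 − 79.5) / -6.1 = 1.56 s
v² = v₀² + 2aΔx → Δx = (70² − 79.5²)/(2·-6.1) = 116 m
Total distance = 71.0 + 327 + 116 = 514 m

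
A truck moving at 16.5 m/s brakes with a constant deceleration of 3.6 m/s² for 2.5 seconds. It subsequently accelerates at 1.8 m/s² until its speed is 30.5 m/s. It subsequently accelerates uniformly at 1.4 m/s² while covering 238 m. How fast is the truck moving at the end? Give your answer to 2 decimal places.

Phase 1 (decelerating): v₀ = 16.5 m/s, a = -3.6 m/s².
v = v₀ + at = 16.5 + (-3.6)(2.5) = 7.50 m/s
Δx = v₀t + ½at² = 16.5·2.5 + 0.5·-3.6·2.5² = 30.0 m

Phase 2 (accelerating): v₀ = 7.50 m/s, a = 1.8 m/s².
v = v₀ + at → t = (30.5 − 7.50) / 1.8 = 12.8 s
v² = v₀² + 2aΔx → Δx = (30.5² − 7.50²)/(2·1.8) = 243 m

Phase 3 (accelerating): v₀ = 30.5 m/s, a = 1.4 m/s².
v² = v₀² + 2aΔx = 30.5² + 2·1.4·238 = 1600 → v = 40.0 m/s
t = (v − v₀)/a = (40.0 − 30.5)/1.4 = 6.76 s
Final speed = 40.0 m/s

39.96 m/s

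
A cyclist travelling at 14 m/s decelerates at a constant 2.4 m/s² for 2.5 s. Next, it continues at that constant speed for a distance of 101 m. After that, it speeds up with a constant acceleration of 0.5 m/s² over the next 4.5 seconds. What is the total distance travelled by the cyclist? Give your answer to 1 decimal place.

169.6 m

Phase 1 (decelerating): v₀ = 14.0 m/s, a = -2.4 m/s².
v = v₀ + at = 14.0 + (-2.4)(2.5) = 8.00 m/s
Δx = v₀t + ½at² = 14.0·2.5 + 0.5·-2.4·2.5² = 27.5 m

Phase 2 (constant speed): v₀ = 8.00 m/s, a = 0 m/s².
Constant speed: t = d/v = 101/8.00 = 12.6 s

Phase 3 (accelerating): v₀ = 8.00 m/s, a = 0.5 m/s².
v = v₀ + at = 8.00 + (0.5)(4.5) = 10.2 m/s
Δx = v₀t + ½at² = 8.00·4.5 + 0.5·0.5·4.5² = 41.1 m
Total distance = 27.5 + 101 + 41.1 = 170 m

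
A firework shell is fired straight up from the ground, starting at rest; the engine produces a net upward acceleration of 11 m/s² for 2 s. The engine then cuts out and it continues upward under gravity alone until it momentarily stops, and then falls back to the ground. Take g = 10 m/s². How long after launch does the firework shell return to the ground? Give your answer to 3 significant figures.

Phase 1 (powered ascent): v₀ = 0 m/s, a = 11 m/s².
v = v₀ + at = 0 + (11)(2) = 22.0 m/s
Δx = v₀t + ½at² = 0·2 + 0.5·11·2² = 22.0 m

Phase 2 (coasting upward): v₀ = 22.0 m/s, a = -10 m/s².
v = v₀ + at → t = (0 − 22.0) / -10 = 2.20 s
v² = v₀² + 2aΔx → Δx = (0² − 22.0²)/(2·-10) = 24.2 m

Phase 3 (free fall): v₀ = 0 m/s, a = -10 m/s².
Falls 46.2 m from rest: t = √(2·46.2/10) = 3.04 s; v = g·t = 30.4 m/s.
Total time = 2.00 + 2.20 + 3.04 = 7.24 s

7.24 s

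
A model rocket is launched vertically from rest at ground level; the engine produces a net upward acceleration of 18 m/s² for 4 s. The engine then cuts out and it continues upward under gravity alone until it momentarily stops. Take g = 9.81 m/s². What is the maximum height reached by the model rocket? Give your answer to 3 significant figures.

Phase 1 (powered ascent): v₀ = 0 m/s, a = 18 m/s².
v = v₀ + at = 0 + (18)(4) = 72.0 m/s
Δx = v₀t + ½at² = 0·4 + 0.5·18·4² = 144 m

Phase 2 (coasting upward): v₀ = 72.0 m/s, a = -9.81 m/s².
v = v₀ + at → t = (0 − 72.0) / -9.81 = 7.34 s
v² = v₀² + 2aΔx → Δx = (0² − 72.0²)/(2·-9.81) = 264 m
Maximum height = 144 + 264 = 408 m

408 m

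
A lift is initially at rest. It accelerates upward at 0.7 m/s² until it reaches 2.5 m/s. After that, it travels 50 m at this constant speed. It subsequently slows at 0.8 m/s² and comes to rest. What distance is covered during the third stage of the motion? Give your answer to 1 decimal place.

3.9 m

Phase 1 (accelerating): v₀ = 0 m/s, a = 0.7 m/s².
v = v₀ + at → t = (2.5 − 0) / 0.7 = 3.57 s
v² = v₀² + 2aΔx → Δx = (2.5² − 0²)/(2·0.7) = 4.46 m

Phase 2 (constant speed): v₀ = 2.50 m/s, a = 0 m/s².
Constant speed: t = d/v = 50/2.50 = 20.0 s

Phase 3 (decelerating): v₀ = 2.50 m/s, a = -0.8 m/s².
v = v₀ + at → t = (0 − 2.50) / -0.8 = 3.12 s
v² = v₀² + 2aΔx → Δx = (0² − 2.50²)/(2·-0.8) = 3.91 m
Distance in phase 3 = 3.91 m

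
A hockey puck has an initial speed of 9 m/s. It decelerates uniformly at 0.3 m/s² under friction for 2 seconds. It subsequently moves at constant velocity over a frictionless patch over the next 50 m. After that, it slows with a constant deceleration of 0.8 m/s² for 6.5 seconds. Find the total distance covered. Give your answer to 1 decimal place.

Phase 1 (decelerating): v₀ = 9.00 m/s, a = -0.3 m/s².
v = v₀ + at = 9.00 + (-0.3)(2) = 8.40 m/s
Δx = v₀t + ½at² = 9.00·2 + 0.5·-0.3·2² = 17.4 m

Phase 2 (constant speed): v₀ = 8.40 m/s, a = 0 m/s².
Constant speed: t = d/v = 50/8.40 = 5.95 s

Phase 3 (decelerating): v₀ = 8.40 m/s, a = -0.8 m/s².
v = v₀ + at = 8.40 + (-0.8)(6.5) = 3.20 m/s
Δx = v₀t + ½at² = 8.40·6.5 + 0.5·-0.8·6.5² = 37.7 m
Total distance = 17.4 + 50.0 + 37.7 = 105 m

105.1 m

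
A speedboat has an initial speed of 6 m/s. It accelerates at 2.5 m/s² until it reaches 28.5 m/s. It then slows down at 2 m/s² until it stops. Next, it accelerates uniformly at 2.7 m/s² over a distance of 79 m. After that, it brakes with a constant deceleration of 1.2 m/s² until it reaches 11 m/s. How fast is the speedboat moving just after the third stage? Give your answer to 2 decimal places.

20.65 m/s

Phase 1 (accelerating): v₀ = 6.00 m/s, a = 2.5 m/s².
v = v₀ + at → t = (28.5 − 6.00) / 2.5 = 9.00 s
v² = v₀² + 2aΔx → Δx = (28.5² − 6.00²)/(2·2.5) = 155 m

Phase 2 (decelerating): v₀ = 28.5 m/s, a = -2 m/s².
v = v₀ + at → t = (0 − 28.5) / -2 = 14.2 s
v² = v₀² + 2aΔx → Δx = (0² − 28.5²)/(2·-2) = 203 m

Phase 3 (accelerating): v₀ = 0 m/s, a = 2.7 m/s².
v² = v₀² + 2aΔx = 0² + 2·2.7·79 = 427 → v = 20.7 m/s
t = (v − v₀)/a = (20.7 − 0)/2.7 = 7.65 s
Speed at end of phase 3 = 20.7 m/s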